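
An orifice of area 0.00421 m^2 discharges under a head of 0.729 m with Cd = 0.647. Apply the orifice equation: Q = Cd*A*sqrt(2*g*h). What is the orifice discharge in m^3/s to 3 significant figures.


Q = 0.647 * 0.00421 * sqrt(2*9.81*0.729) = 0.0103 m^3/s
Therefore the orifice discharge = 0.0103 m^3/s.


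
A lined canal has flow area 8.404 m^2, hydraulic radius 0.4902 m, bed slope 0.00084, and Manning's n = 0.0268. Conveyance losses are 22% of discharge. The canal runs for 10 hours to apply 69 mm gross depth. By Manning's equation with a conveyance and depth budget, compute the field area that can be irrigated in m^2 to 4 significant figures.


Approach: apply Manning's equation with a conveyance and depth budget, Q = (1/n)*A*R^(2/3)*S^(1/2); Q_field = Q*(1-loss); Area = Q_field*t/(d/1000).
Step 1 — canal discharge (Manning's equation):
  Q = (1/0.0268) * 8.404 * 0.4902^(2/3) * 0.00084^(1/2) = 5.65032 m^3/s
Step 2 — delivered flow: Q_field = 5.65032*(1 - 22/100) = 4.40725 m^3/s
Step 3 — volume delivered: V = 4.40725 * 10*3600 = 158661 m^3
Step 4 — area served: A = V / (depth/1000) = 158661 / 0.069 = 2299000 m^2
Therefore the field area that can be irrigated = 2299000 m^2.


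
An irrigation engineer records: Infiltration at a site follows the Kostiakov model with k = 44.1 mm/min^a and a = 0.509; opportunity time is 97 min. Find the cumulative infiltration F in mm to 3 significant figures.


Approach: apply the Kostiakov infiltration equation, F = k*t^a.
F = 44.1 * 97^0.509 = 453 mm
Therefore the cumulative infiltration F = 453 mm.


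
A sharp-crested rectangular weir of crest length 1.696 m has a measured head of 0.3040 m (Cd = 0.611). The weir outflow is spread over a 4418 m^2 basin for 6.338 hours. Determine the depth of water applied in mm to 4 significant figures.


Approach: apply the rectangular weir equation with a volume-to-depth conversion, Q = (2/3)*Cd*L*sqrt(2g)*H^1.5; d = Q*t/A * 1000.
Step 1 — weir discharge:
  Q = (2/3)*0.611*1.696*sqrt(2*9.81)*0.3040^1.5 = 0.512904 m^3/s
Step 2 — volume: V = 0.512904 * 6.338*3600 = 11702.8 m^3
Step 3 — depth: d = V/A * 1000 = 11702.8/4418 * 1000 = 2649 mm
Therefore the depth of water applied = 2649 mm.


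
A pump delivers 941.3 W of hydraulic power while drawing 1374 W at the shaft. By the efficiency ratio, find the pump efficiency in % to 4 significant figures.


Approach: apply the efficiency ratio, eta = (P_out/P_in)*100.
eta = (941.3 / 1374) * 100 = 68.51 %
Therefore the pump efficiency = 68.51 %.


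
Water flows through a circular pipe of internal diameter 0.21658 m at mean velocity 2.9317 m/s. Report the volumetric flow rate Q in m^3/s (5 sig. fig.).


Approach: apply the continuity equation for pipe flow, Q = A * v with A = pi*(D/2)^2.
A = pi*(0.21658/2)^2 = 0.03684059 m^2
Q = 0.03684059 * 2.9317 = 0.10801 m^3/s
Therefore the volumetric flow rate Q = 0.10801 m^3/s.


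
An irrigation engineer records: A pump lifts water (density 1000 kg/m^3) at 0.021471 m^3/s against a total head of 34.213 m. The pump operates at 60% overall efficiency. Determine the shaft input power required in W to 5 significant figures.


Approach: apply hydraulic power then efficiency conversion, P = rho*g*Q*H; P_in = P/eta.
Step 1 — hydraulic power (P = rho*g*Q*H):
  P = 1000 * 9.81 * 0.021471 * 34.213 = 7206.302 W
Step 2 — input power: P_in = P/eta = 7206.302 / 0.6 = 12011 W
Therefore the shaft input power required = 12011 W.


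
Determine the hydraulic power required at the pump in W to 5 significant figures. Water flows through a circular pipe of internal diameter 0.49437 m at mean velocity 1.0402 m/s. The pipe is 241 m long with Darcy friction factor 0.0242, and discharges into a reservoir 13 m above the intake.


Approach: apply continuity + Darcy-Weisbach + hydraulic power, Q = A*v; hf = f*(L/D)*(v^2/(2g)); H = static + hf; P = rho*g*Q*H.
Step 1 — flow rate (continuity, Q = A*v):
  A = pi*(0.49437/2)^2 = 0.1919526 m^2
  Q = 0.1919526 * 1.0402 = 0.1996691 m^3/s
Step 2 — friction head loss (Darcy-Weisbach):
  hf = 0.0242 * (241/0.49437) * (1.0402^2 / (2*9.81))
  hf = 0.6506014 m
Step 3 — total head: H = 13 + 0.6506014 = 13.65060 m
Step 4 — hydraulic power (P = rho*g*Q*H):
  P = 1000 * 9.81 * 0.1996691 * 13.65060 = 26738 W
Therefore the hydraulic power required at the pump = 26738 W.


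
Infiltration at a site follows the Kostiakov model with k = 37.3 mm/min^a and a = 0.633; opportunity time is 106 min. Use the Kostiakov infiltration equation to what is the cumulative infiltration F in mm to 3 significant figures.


Approach: apply the Kostiakov infiltration equation, F = k*t^a.
F = 37.3 * 106^0.633 = 714 mm
Therefore the cumulative infiltration F = 714 mm.


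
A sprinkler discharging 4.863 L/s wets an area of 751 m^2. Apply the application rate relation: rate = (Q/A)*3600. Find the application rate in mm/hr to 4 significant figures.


rate = (4.863 / 751) * 3600 = 23.31 mm/hr
Therefore the application rate = 23.31 mm/hr.


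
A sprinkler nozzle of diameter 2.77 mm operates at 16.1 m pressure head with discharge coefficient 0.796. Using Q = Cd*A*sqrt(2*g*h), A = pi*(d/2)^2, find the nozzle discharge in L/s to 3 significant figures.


A = pi*(2.77e-3/2)^2 = 6.0263e-06 m^2
Q = 0.796 * 6.0263e-06 * sqrt(2*9.81*16.1) * 1000 = 0.0853 L/s
Therefore the nozzle discharge = 0.0853 L/s.


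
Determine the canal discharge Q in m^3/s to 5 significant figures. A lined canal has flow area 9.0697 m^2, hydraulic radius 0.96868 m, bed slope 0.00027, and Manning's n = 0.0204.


Approach: apply Manning's equation, Q = (1/n)*A*R^(2/3)*S^(1/2).
Q = (1/0.0204) * 9.0697 * 0.96868^(2/3) * 0.00027^(1/2) = 7.1521 m^3/s
Therefore the canal discharge Q = 7.1521 m^3/s.


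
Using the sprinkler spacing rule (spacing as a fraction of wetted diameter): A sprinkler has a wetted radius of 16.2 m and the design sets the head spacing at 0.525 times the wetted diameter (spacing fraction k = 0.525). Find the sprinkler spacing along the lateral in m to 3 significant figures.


Approach: apply the sprinkler spacing rule (spacing as a fraction of wetted diameter), S = k*(2*R).
S = 0.525 * (2 * 16.2) = 17.0 m
Therefore the sprinkler spacing along the lateral = 17.0 m.


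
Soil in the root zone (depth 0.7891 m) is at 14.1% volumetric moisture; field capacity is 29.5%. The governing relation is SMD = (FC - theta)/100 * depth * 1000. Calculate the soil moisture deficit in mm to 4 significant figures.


SMD = (29.5 - 14.1)/100 * 0.7891 * 1000 = 121.5 mm
Therefore the soil moisture deficit = 121.5 mm.


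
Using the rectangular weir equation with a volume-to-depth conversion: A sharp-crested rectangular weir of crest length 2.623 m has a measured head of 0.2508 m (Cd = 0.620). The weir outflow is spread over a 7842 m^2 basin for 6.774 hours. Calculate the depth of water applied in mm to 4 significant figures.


Approach: apply the rectangular weir equation with a volume-to-depth conversion, Q = (2/3)*Cd*L*sqrt(2g)*H^1.5; d = Q*t/A * 1000.
Step 1 — weir discharge:
  Q = (2/3)*0.620*2.623*sqrt(2*9.81)*0.2508^1.5 = 0.603170 m^3/s
Step 2 — volume: V = 0.603170 * 6.774*3600 = 14709.1 m^3
Step 3 — depth: d = V/A * 1000 = 14709.1/7842 * 1000 = 1876 mm
Therefore the depth of water applied = 1876 mm.


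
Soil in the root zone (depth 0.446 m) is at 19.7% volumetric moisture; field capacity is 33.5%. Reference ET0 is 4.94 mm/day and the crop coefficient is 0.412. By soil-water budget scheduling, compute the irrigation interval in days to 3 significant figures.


Approach: apply soil-water budget scheduling, SMD = (FC-theta)/100*depth*1000; ETc = ET0*Kc; interval = SMD/ETc.
Step 1 — soil moisture deficit:
  SMD = (33.5 - 19.7)/100 * 0.446 * 1000 = 61.548 mm
Step 2 — daily crop ET (ETc = ET0*Kc):
  ETc = 4.94 * 0.412 = 2.0353 mm/day
Step 3 — irrigation interval (SMD/ETc):
  interval = 61.548 / 2.0353 = 30.2 days
Therefore the irrigation interval = 30.2 days.


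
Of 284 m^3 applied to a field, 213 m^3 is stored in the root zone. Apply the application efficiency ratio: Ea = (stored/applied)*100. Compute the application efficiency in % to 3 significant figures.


Ea = (213/284)*100 = 75.0 %
Therefore the application efficiency = 75.0 %.


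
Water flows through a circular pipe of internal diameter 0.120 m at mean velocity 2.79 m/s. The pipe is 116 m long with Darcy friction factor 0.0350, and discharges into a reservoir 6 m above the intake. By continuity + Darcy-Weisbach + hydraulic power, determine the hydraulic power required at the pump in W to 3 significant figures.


Approach: apply continuity + Darcy-Weisbach + hydraulic power, Q = A*v; hf = f*(L/D)*(v^2/(2g)); H = static + hf; P = rho*g*Q*H.
Step 1 — flow rate (continuity, Q = A*v):
  A = pi*(0.120/2)^2 = 0.011310 m^2
  Q = 0.011310 * 2.79 = 0.031554 m^3/s
Step 2 — friction head loss (Darcy-Weisbach):
  hf = 0.0350 * (116/0.120) * (2.79^2 / (2*9.81))
  hf = 13.423 m
Step 3 — total head: H = 6 + 13.423 = 19.423 m
Step 4 — hydraulic power (P = rho*g*Q*H):
  P = 1000 * 9.81 * 0.031554 * 19.423 = 6010 W
Therefore the hydraulic power required at the pump = 6010 W.


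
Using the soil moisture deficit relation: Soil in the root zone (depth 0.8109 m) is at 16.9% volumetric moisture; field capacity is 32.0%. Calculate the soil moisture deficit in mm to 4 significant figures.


Approach: apply the soil moisture deficit relation, SMD = (FC - theta)/100 * depth * 1000.
SMD = (32.0 - 16.9)/100 * 0.8109 * 1000 = 122.4 mm
Therefore the soil moisture deficit = 122.4 mm.


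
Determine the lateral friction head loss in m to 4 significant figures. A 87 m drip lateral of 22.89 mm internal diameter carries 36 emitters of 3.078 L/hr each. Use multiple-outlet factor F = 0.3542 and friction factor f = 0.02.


Approach: apply Darcy-Weisbach with the multiple-outlet F-factor, Q = n*q/(3600*1000) m^3/s; v = Q/A; hf = F*f*(L/D)*(v^2/(2g)).
Q = 36*3.078/(3600*1000) = 3.07800e-05 m^3/s
A = pi*(22.89e-3/2)^2 = 4.11511e-04 m^2, so v = Q/A = 0.0747975 m/s
hf = 0.3542*0.02*(87/0.02289)*(0.0747975^2/(2*9.81)) = 0.007678 m
Therefore the lateral friction head loss = 0.007678 m.


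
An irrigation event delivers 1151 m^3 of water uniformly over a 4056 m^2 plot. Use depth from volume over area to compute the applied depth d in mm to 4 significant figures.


Approach: apply depth from volume over area, d = (V/A)*1000.
d = (1151 / 4056) * 1000 = 283.8 mm
Therefore the applied depth d = 283.8 mm.


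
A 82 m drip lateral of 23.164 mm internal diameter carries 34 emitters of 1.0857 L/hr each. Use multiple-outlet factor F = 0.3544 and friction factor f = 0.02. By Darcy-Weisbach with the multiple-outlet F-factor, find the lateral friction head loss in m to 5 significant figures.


Approach: apply Darcy-Weisbach with the multiple-outlet F-factor, Q = n*q/(3600*1000) m^3/s; v = Q/A; hf = F*f*(L/D)*(v^2/(2g)).
Q = 34*1.0857/(3600*1000) = 1.025383e-05 m^3/s
A = pi*(23.164e-3/2)^2 = 4.214218e-04 m^2, so v = Q/A = 0.02433152 m/s
hf = 0.3544*0.02*(82/0.023164)*(0.02433152^2/(2*9.81)) = 0.00075712 m
Therefore the lateral friction head loss = 0.00075712 m.


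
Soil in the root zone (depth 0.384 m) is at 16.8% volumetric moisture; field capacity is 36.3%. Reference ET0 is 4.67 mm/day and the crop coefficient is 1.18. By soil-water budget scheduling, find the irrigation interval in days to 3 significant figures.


Approach: apply soil-water budget scheduling, SMD = (FC-theta)/100*depth*1000; ETc = ET0*Kc; interval = SMD/ETc.
Step 1 — soil moisture deficit:
  SMD = (36.3 - 16.8)/100 * 0.384 * 1000 = 74.880 mm
Step 2 — daily crop ET (ETc = ET0*Kc):
  ETc = 4.67 * 1.18 = 5.5106 mm/day
Step 3 — irrigation interval (SMD/ETc):
  interval = 74.880 / 5.5106 = 13.6 days
Therefore the irrigation interval = 13.6 days.


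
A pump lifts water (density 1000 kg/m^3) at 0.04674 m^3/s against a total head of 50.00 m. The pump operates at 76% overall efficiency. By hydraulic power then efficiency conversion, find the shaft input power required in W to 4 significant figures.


Approach: apply hydraulic power then efficiency conversion, P = rho*g*Q*H; P_in = P/eta.
Step 1 — hydraulic power (P = rho*g*Q*H):
  P = 1000 * 9.81 * 0.04674 * 50.00 = 22926.0 W
Step 2 — input power: P_in = P/eta = 22926.0 / 0.76 = 30170 W
Therefore the shaft input power required = 30170 W.


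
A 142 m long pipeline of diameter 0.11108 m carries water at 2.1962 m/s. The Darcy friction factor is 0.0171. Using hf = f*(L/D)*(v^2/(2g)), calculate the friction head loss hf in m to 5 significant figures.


hf = 0.0171 * (142/0.11108) * (2.1962^2 / (2*9.81))
hf = 5.3739 m
Therefore the friction head loss hf = 5.3739 m.


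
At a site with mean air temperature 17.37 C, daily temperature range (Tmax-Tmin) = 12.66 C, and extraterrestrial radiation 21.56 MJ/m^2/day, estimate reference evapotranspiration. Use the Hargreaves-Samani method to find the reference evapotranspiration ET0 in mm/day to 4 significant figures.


Approach: apply the Hargreaves-Samani method, ET0 = 0.0023*(Tmean+17.8)*sqrt(Tmax-Tmin)*0.408*Ra.
ET0 = 0.0023*(17.37+17.8)*sqrt(12.66)*0.408*21.56 = 2.532 mm/day
Therefore the reference evapotranspiration ET0 = 2.532 mm/day.


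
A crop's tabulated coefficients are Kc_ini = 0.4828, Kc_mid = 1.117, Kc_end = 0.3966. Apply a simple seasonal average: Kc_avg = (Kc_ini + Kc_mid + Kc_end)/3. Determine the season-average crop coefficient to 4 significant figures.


Kc_avg = (0.4828 + 1.117 + 0.3966)/3 = 0.6655
Therefore the season-average crop coefficient = 0.6655.


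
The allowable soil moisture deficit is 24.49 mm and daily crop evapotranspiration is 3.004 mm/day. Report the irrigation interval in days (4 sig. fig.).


Approach: apply the irrigation interval relation, interval = SMD / ETc.
interval = 24.49 / 3.004 = 8.152 days
Therefore the irrigation interval = 8.152 days.


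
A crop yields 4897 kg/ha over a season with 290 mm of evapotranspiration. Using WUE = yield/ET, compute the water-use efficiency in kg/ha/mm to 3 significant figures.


WUE = 4897 / 290 = 16.9 kg/ha/mm
Therefore the water-use efficiency = 16.9 kg/ha/mm.


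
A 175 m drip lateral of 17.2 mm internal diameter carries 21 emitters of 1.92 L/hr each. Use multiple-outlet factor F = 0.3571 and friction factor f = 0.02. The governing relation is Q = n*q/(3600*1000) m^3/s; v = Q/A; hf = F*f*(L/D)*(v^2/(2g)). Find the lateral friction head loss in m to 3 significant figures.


Q = 21*1.92/(3600*1000) = 1.1200e-05 m^3/s
A = pi*(17.2e-3/2)^2 = 2.3235e-04 m^2, so v = Q/A = 0.048203 m/s
hf = 0.3571*0.02*(175/0.0172)*(0.048203^2/(2*9.81)) = 0.00861 m
Therefore the lateral friction head loss = 0.00861 m.


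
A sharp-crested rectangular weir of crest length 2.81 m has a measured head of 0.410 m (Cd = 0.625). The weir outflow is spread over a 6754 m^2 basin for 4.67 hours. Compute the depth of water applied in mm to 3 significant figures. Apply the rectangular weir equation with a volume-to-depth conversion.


Approach: apply the rectangular weir equation with a volume-to-depth conversion, Q = (2/3)*Cd*L*sqrt(2g)*H^1.5; d = Q*t/A * 1000.
Step 1 — weir discharge:
  Q = (2/3)*0.625*2.81*sqrt(2*9.81)*0.410^1.5 = 1.3615 m^3/s
Step 2 — volume: V = 1.3615 * 4.67*3600 = 22890 m^3
Step 3 — depth: d = V/A * 1000 = 22890/6754 * 1000 = 3390 mm
Therefore the depth of water applied = 3390 mm.


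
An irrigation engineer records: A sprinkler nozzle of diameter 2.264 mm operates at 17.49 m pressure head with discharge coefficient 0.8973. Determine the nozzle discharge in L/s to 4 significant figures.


Approach: apply the orifice equation, Q = Cd*A*sqrt(2*g*h), A = pi*(d/2)^2.
A = pi*(2.264e-3/2)^2 = 4.02571e-06 m^2
Q = 0.8973 * 4.02571e-06 * sqrt(2*9.81*17.49) * 1000 = 0.06692 L/s
Therefore the nozzle discharge = 0.06692 L/s.


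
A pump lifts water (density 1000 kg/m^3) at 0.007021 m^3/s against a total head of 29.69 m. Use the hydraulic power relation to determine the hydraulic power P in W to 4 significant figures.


Approach: apply the hydraulic power relation, P = rho*g*Q*H.
P = 1000 * 9.81 * 0.007021 * 29.69 = 2045 W
Therefore the hydraulic power P = 2045 W.


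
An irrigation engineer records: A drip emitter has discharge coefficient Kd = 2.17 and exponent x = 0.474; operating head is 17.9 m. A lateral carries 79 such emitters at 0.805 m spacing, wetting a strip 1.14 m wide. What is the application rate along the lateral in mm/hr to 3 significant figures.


Approach: apply the emitter equation with a lateral mass balance, q = Kd*h^x; Q = n*q; rate = Q/(n*spacing*width).
Step 1 — single emitter flow (q = Kd*h^x):
  q = 2.17 * 17.9^0.474 = 8.5175 L/hr
Step 2 — total lateral flow: Q = 79 * 8.5175 = 672.88 L/hr
Step 3 — wetted area: A = 79 * 0.805 * 1.14 = 72.498 m^2
Step 4 — application rate: Q/A = 672.88/72.498 = 9.28 mm/hr
Therefore the application rate along the lateral = 9.28 mm/hr.


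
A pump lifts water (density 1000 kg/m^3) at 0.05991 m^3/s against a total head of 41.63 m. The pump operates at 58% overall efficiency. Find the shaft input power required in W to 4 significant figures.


Approach: apply hydraulic power then efficiency conversion, P = rho*g*Q*H; P_in = P/eta.
Step 1 — hydraulic power (P = rho*g*Q*H):
  P = 1000 * 9.81 * 0.05991 * 41.63 = 24466.7 W
Step 2 — input power: P_in = P/eta = 24466.7 / 0.58 = 42180 W
Therefore the shaft input power required = 42180 W.


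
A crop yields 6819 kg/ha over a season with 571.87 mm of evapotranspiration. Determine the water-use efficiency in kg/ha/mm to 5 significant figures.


Approach: apply the water-use efficiency ratio, WUE = yield/ET.
WUE = 6819 / 571.87 = 11.924 kg/ha/mm
Therefore the water-use efficiency = 11.924 kg/ha/mm.


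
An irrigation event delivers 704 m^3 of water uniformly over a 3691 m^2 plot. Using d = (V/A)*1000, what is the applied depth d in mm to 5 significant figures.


d = (704 / 3691) * 1000 = 190.73 mm
Therefore the applied depth d = 190.73 mm.


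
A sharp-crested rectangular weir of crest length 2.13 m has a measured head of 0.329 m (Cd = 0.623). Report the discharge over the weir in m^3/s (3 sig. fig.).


Approach: apply the rectangular weir equation, Q = (2/3)*Cd*L*sqrt(2g)*H^1.5.
Q = (2/3)*0.623*2.13*sqrt(2*9.81)*0.329^1.5 = 0.739 m^3/s
Therefore the discharge over the weir = 0.739 m^3/s.


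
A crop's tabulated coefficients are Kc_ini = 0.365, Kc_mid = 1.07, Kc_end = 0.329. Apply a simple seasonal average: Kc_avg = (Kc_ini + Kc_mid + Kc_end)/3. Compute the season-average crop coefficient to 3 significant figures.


Kc_avg = (0.365 + 1.07 + 0.329)/3 = 0.588
Therefore the season-average crop coefficient = 0.588.


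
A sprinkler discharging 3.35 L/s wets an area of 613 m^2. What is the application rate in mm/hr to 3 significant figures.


Approach: apply the application rate relation, rate = (Q/A)*3600.
rate = (3.35 / 613) * 3600 = 19.7 mm/hr
Therefore the application rate = 19.7 mm/hr.


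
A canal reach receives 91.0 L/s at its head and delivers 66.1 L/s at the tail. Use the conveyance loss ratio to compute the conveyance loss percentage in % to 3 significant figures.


Approach: apply the conveyance loss ratio, loss% = ((Q_head - Q_tail)/Q_head)*100.
loss = ((91.0 - 66.1)/91.0)*100 = 27.4 %
Therefore the conveyance loss percentage = 27.4 %.


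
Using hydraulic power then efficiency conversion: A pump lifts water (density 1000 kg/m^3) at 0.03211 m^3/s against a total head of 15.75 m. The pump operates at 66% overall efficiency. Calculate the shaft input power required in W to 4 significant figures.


Approach: apply hydraulic power then efficiency conversion, P = rho*g*Q*H; P_in = P/eta.
Step 1 — hydraulic power (P = rho*g*Q*H):
  P = 1000 * 9.81 * 0.03211 * 15.75 = 4961.24 W
Step 2 — input power: P_in = P/eta = 4961.24 / 0.66 = 7517 W
Therefore the shaft input power required = 7517 W.


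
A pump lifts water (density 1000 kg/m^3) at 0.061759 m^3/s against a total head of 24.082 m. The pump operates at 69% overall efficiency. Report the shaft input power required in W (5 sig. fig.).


Approach: apply hydraulic power then efficiency conversion, P = rho*g*Q*H; P_in = P/eta.
Step 1 — hydraulic power (P = rho*g*Q*H):
  P = 1000 * 9.81 * 0.061759 * 24.082 = 14590.22 W
Step 2 — input power: P_in = P/eta = 14590.22 / 0.69 = 21145 W
Therefore the shaft input power required = 21145 W.


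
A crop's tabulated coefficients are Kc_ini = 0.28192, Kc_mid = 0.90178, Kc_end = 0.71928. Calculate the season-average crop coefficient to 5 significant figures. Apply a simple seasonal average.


Approach: apply a simple seasonal average, Kc_avg = (Kc_ini + Kc_mid + Kc_end)/3.
Kc_avg = (0.28192 + 0.90178 + 0.71928)/3 = 0.63433
Therefore the season-average crop coefficient = 0.63433.


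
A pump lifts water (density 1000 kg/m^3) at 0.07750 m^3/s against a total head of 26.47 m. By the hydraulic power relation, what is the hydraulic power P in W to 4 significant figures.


Approach: apply the hydraulic power relation, P = rho*g*Q*H.
P = 1000 * 9.81 * 0.07750 * 26.47 = 20120 W
Therefore the hydraulic power P = 20120 W.


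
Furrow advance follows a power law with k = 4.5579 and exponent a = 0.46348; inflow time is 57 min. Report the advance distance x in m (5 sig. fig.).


Approach: apply the power-law advance function, x = k*t^a.
x = 4.5579 * 57^0.46348 = 29.688 m
Therefore the advance distance x = 29.688 m.


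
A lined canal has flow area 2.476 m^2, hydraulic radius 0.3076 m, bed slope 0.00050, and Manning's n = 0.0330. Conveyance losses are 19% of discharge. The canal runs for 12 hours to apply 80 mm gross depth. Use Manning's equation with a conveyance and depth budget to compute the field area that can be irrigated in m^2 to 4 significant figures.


Approach: apply Manning's equation with a conveyance and depth budget, Q = (1/n)*A*R^(2/3)*S^(1/2); Q_field = Q*(1-loss); Area = Q_field*t/(d/1000).
Step 1 — canal discharge (Manning's equation):
  Q = (1/0.0330) * 2.476 * 0.3076^(2/3) * 0.00050^(1/2) = 0.764503 m^3/s
Step 2 — delivered flow: Q_field = 0.764503*(1 - 19/100) = 0.619248 m^3/s
Step 3 — volume delivered: V = 0.619248 * 12*3600 = 26751.5 m^3
Step 4 — area served: A = V / (depth/1000) = 26751.5 / 0.08 = 334400 m^2
Therefore the field area that can be irrigated = 334400 m^2.


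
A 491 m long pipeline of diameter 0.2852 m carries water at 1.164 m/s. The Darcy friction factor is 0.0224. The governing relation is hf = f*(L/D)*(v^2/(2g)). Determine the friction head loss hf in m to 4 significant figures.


hf = 0.0224 * (491/0.2852) * (1.164^2 / (2*9.81))
hf = 2.663 m
Therefore the friction head loss hf = 2.663 m.


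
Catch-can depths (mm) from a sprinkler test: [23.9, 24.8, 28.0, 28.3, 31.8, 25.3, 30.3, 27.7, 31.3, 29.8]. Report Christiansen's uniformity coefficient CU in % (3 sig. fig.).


Approach: apply Christiansen's uniformity coefficient, CU = (1 - mean_abs_deviation/mean)*100.
mean = 28.120 mm
mean |d_i - mean| = 2.1800 mm
CU = (1 - 2.1800/28.120)*100 = 92.2 %
Therefore Christiansen's uniformity coefficient CU = 92.2 %.


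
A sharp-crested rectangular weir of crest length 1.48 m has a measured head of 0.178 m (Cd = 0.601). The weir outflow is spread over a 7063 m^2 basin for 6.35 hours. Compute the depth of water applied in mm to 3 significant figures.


Approach: apply the rectangular weir equation with a volume-to-depth conversion, Q = (2/3)*Cd*L*sqrt(2g)*H^1.5; d = Q*t/A * 1000.
Step 1 — weir discharge:
  Q = (2/3)*0.601*1.48*sqrt(2*9.81)*0.178^1.5 = 0.19725 m^3/s
Step 2 — volume: V = 0.19725 * 6.35*3600 = 4509.2 m^3
Step 3 — depth: d = V/A * 1000 = 4509.2/7063 * 1000 = 638 mm
Therefore the depth of water applied = 638 mm.


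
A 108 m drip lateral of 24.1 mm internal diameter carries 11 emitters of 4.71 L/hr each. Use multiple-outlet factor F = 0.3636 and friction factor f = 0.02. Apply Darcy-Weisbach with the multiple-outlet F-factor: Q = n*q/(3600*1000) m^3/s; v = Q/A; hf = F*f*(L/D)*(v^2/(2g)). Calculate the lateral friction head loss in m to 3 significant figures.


Q = 11*4.71/(3600*1000) = 1.4392e-05 m^3/s
A = pi*(24.1e-3/2)^2 = 4.5617e-04 m^2, so v = Q/A = 0.031549 m/s
hf = 0.3636*0.02*(108/0.0241)*(0.031549^2/(2*9.81)) = 0.00165 m
Therefore the lateral friction head loss = 0.00165 m.


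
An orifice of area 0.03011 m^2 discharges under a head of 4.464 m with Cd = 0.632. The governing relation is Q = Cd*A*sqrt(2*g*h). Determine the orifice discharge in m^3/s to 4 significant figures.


Q = 0.632 * 0.03011 * sqrt(2*9.81*4.464) = 0.1781 m^3/s
Therefore the orifice discharge = 0.1781 m^3/s.


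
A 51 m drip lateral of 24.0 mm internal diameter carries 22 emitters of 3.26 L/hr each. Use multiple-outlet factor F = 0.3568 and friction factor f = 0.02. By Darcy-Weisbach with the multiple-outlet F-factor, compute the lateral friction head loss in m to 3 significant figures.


Approach: apply Darcy-Weisbach with the multiple-outlet F-factor, Q = n*q/(3600*1000) m^3/s; v = Q/A; hf = F*f*(L/D)*(v^2/(2g)).
Q = 22*3.26/(3600*1000) = 1.9922e-05 m^3/s
A = pi*(24.0e-3/2)^2 = 4.5239e-04 m^2, so v = Q/A = 0.044038 m/s
hf = 0.3568*0.02*(51/0.0240)*(0.044038^2/(2*9.81)) = 0.00150 m
Therefore the lateral friction head loss = 0.00150 m.


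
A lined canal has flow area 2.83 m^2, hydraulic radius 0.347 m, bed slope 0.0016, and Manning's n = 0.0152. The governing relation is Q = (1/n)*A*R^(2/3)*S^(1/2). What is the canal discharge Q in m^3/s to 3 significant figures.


Q = (1/0.0152) * 2.83 * 0.347^(2/3) * 0.0016^(1/2) = 3.68 m^3/s
Therefore the canal discharge Q = 3.68 m^3/s.


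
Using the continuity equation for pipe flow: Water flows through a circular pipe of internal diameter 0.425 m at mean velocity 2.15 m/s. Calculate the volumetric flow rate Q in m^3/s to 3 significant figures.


Approach: apply the continuity equation for pipe flow, Q = A * v with A = pi*(D/2)^2.
A = pi*(0.425/2)^2 = 0.14186 m^2
Q = 0.14186 * 2.15 = 0.305 m^3/s
Therefore the volumetric flow rate Q = 0.305 m^3/s.


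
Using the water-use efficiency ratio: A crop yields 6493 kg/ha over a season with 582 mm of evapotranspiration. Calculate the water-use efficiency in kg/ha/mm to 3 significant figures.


Approach: apply the water-use efficiency ratio, WUE = yield/ET.
WUE = 6493 / 582 = 11.2 kg/ha/mm
Therefore the water-use efficiency = 11.2 kg/ha/mm.


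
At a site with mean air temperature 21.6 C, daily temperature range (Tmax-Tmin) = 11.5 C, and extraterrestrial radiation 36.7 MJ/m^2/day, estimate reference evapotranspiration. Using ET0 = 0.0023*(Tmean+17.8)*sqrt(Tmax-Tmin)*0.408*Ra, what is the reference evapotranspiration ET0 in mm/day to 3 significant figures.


ET0 = 0.0023*(21.6+17.8)*sqrt(11.5)*0.408*36.7 = 4.60 mm/day
Therefore the reference evapotranspiration ET0 = 4.60 mm/day.


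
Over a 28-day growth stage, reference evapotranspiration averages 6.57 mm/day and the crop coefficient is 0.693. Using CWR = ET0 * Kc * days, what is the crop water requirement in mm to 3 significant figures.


CWR = 6.57 * 0.693 * 28 = 127 mm
Therefore the crop water requirement = 127 mm.


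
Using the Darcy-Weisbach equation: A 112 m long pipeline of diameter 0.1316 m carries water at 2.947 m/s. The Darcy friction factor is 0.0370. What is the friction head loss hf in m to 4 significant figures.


Approach: apply the Darcy-Weisbach equation, hf = f*(L/D)*(v^2/(2g)).
hf = 0.0370 * (112/0.1316) * (2.947^2 / (2*9.81))
hf = 13.94 m
Therefore the friction head loss hf = 13.94 m.


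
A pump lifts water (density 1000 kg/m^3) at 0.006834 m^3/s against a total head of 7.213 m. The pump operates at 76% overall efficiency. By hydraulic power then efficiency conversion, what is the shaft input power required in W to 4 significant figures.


Approach: apply hydraulic power then efficiency conversion, P = rho*g*Q*H; P_in = P/eta.
Step 1 — hydraulic power (P = rho*g*Q*H):
  P = 1000 * 9.81 * 0.006834 * 7.213 = 483.571 W
Step 2 — input power: P_in = P/eta = 483.571 / 0.76 = 636.3 W
Therefore the shaft input power required = 636.3 W.


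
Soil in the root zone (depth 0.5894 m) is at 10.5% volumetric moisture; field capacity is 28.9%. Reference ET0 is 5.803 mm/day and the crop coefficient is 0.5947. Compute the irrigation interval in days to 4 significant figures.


Approach: apply soil-water budget scheduling, SMD = (FC-theta)/100*depth*1000; ETc = ET0*Kc; interval = SMD/ETc.
Step 1 — soil moisture deficit:
  SMD = (28.9 - 10.5)/100 * 0.5894 * 1000 = 108.450 mm
Step 2 — daily crop ET (ETc = ET0*Kc):
  ETc = 5.803 * 0.5947 = 3.45104 mm/day
Step 3 — irrigation interval (SMD/ETc):
  interval = 108.450 / 3.45104 = 31.43 days
Therefore the irrigation interval = 31.43 days.


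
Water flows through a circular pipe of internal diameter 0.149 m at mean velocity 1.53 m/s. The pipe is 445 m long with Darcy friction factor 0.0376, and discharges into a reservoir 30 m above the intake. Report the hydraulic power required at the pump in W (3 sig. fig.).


Approach: apply continuity + Darcy-Weisbach + hydraulic power, Q = A*v; hf = f*(L/D)*(v^2/(2g)); H = static + hf; P = rho*g*Q*H.
Step 1 — flow rate (continuity, Q = A*v):
  A = pi*(0.149/2)^2 = 0.017437 m^2
  Q = 0.017437 * 1.53 = 0.026678 m^3/s
Step 2 — friction head loss (Darcy-Weisbach):
  hf = 0.0376 * (445/0.149) * (1.53^2 / (2*9.81))
  hf = 13.398 m
Step 3 — total head: H = 30 + 13.398 = 43.398 m
Step 4 — hydraulic power (P = rho*g*Q*H):
  P = 1000 * 9.81 * 0.026678 * 43.398 = 11400 W
Therefore the hydraulic power required at the pump = 11400 W.


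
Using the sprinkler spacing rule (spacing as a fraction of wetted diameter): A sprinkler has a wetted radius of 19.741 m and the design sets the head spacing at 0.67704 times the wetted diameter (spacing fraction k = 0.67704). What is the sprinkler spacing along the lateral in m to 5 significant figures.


Approach: apply the sprinkler spacing rule (spacing as a fraction of wetted diameter), S = k*(2*R).
S = 0.67704 * (2 * 19.741) = 26.731 m
Therefore the sprinkler spacing along the lateral = 26.731 m.


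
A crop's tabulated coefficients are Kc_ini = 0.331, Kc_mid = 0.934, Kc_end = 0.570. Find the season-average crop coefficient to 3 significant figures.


Approach: apply a simple seasonal average, Kc_avg = (Kc_ini + Kc_mid + Kc_end)/3.
Kc_avg = (0.331 + 0.934 + 0.570)/3 = 0.612
Therefore the season-average crop coefficient = 0.612.


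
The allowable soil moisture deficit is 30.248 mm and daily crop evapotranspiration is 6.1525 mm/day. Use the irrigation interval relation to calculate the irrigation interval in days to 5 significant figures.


Approach: apply the irrigation interval relation, interval = SMD / ETc.
interval = 30.248 / 6.1525 = 4.9164 days
Therefore the irrigation interval = 4.9164 days.


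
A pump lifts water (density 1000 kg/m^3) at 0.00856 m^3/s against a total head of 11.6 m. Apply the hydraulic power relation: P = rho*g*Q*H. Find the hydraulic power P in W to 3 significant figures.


P = 1000 * 9.81 * 0.00856 * 11.6 = 974 W
Therefore the hydraulic power P = 974 W.


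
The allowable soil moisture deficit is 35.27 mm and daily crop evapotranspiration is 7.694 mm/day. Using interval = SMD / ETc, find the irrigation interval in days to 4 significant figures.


interval = 35.27 / 7.694 = 4.584 days
Therefore the irrigation interval = 4.584 days.


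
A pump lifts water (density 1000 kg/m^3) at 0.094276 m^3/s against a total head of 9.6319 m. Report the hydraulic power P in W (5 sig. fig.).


Approach: apply the hydraulic power relation, P = rho*g*Q*H.
P = 1000 * 9.81 * 0.094276 * 9.6319 = 8908.0 W
Therefore the hydraulic power P = 8908.0 W.


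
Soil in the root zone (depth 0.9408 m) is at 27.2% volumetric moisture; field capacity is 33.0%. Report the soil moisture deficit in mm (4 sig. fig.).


Approach: apply the soil moisture deficit relation, SMD = (FC - theta)/100 * depth * 1000.
SMD = (33.0 - 27.2)/100 * 0.9408 * 1000 = 54.57 mm
Therefore the soil moisture deficit = 54.57 mm.


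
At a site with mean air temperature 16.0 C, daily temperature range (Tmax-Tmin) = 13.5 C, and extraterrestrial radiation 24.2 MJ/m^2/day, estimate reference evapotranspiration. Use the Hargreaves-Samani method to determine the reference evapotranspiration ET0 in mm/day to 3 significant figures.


Approach: apply the Hargreaves-Samani method, ET0 = 0.0023*(Tmean+17.8)*sqrt(Tmax-Tmin)*0.408*Ra.
ET0 = 0.0023*(16.0+17.8)*sqrt(13.5)*0.408*24.2 = 2.82 mm/day
Therefore the reference evapotranspiration ET0 = 2.82 mm/day.


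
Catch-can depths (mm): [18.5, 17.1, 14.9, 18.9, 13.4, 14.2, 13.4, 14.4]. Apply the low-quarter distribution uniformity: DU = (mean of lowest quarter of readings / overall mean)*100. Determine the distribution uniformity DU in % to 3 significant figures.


sorted lowest 2 of 8: [13.4, 13.4] -> mean = 13.400 mm
overall mean = 15.600 mm
DU = (13.400/15.600)*100 = 85.9 %
Therefore the distribution uniformity DU = 85.9 %.


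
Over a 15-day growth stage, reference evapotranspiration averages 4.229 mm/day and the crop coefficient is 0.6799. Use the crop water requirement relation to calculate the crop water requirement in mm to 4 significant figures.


Approach: apply the crop water requirement relation, CWR = ET0 * Kc * days.
CWR = 4.229 * 0.6799 * 15 = 43.13 mm
Therefore the crop water requirement = 43.13 mm.


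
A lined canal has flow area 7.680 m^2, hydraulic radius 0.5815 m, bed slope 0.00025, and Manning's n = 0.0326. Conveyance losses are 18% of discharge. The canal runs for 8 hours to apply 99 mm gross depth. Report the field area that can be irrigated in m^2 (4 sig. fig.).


Approach: apply Manning's equation with a conveyance and depth budget, Q = (1/n)*A*R^(2/3)*S^(1/2); Q_field = Q*(1-loss); Area = Q_field*t/(d/1000).
Step 1 — canal discharge (Manning's equation):
  Q = (1/0.0326) * 7.680 * 0.5815^(2/3) * 0.00025^(1/2) = 2.59506 m^3/s
Step 2 — delivered flow: Q_field = 2.59506*(1 - 18/100) = 2.12795 m^3/s
Step 3 — volume delivered: V = 2.12795 * 8*3600 = 61284.8 m^3
Step 4 — area served: A = V / (depth/1000) = 61284.8 / 0.099 = 619000 m^2
Therefore the field area that can be irrigated = 619000 m^2.


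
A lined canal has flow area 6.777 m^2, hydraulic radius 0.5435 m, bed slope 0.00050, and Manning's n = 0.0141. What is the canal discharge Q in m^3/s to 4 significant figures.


Approach: apply Manning's equation, Q = (1/n)*A*R^(2/3)*S^(1/2).
Q = (1/0.0141) * 6.777 * 0.5435^(2/3) * 0.00050^(1/2) = 7.158 m^3/s
Therefore the canal discharge Q = 7.158 m^3/s.


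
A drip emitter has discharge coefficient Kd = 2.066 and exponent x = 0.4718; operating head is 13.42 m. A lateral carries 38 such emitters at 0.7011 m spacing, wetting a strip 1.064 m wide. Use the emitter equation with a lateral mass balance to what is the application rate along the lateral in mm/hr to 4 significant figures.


Approach: apply the emitter equation with a lateral mass balance, q = Kd*h^x; Q = n*q; rate = Q/(n*spacing*width).
Step 1 — single emitter flow (q = Kd*h^x):
  q = 2.066 * 13.42^0.4718 = 7.03403 L/hr
Step 2 — total lateral flow: Q = 38 * 7.03403 = 267.293 L/hr
Step 3 — wetted area: A = 38 * 0.7011 * 1.064 = 28.3469 m^2
Step 4 — application rate: Q/A = 267.293/28.3469 = 9.429 mm/hr
Therefore the application rate along the lateral = 9.429 mm/hr.


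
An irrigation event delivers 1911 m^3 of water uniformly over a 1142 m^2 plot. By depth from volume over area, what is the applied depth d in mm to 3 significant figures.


Approach: apply depth from volume over area, d = (V/A)*1000.
d = (1911 / 1142) * 1000 = 1670 mm
Therefore the applied depth d = 1670 mm.


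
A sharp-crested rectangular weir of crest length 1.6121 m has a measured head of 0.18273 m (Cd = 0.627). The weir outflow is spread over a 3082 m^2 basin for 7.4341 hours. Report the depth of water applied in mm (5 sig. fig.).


Approach: apply the rectangular weir equation with a volume-to-depth conversion, Q = (2/3)*Cd*L*sqrt(2g)*H^1.5; d = Q*t/A * 1000.
Step 1 — weir discharge:
  Q = (2/3)*0.627*1.6121*sqrt(2*9.81)*0.18273^1.5 = 0.2331485 m^3/s
Step 2 — volume: V = 0.2331485 * 7.4341*3600 = 6239.696 m^3
Step 3 — depth: d = V/A * 1000 = 6239.696/3082 * 1000 = 2024.6 mm
Therefore the depth of water applied = 2024.6 mm.


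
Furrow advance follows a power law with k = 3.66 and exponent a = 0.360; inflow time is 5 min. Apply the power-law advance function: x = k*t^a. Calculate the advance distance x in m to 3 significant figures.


x = 3.66 * 5^0.360 = 6.53 m
Therefore the advance distance x = 6.53 m.


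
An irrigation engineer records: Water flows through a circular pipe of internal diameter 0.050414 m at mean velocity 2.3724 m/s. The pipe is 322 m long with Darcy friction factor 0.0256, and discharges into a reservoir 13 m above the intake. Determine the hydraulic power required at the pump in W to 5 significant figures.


Approach: apply continuity + Darcy-Weisbach + hydraulic power, Q = A*v; hf = f*(L/D)*(v^2/(2g)); H = static + hf; P = rho*g*Q*H.
Step 1 — flow rate (continuity, Q = A*v):
  A = pi*(0.050414/2)^2 = 0.001996146 m^2
  Q = 0.001996146 * 2.3724 = 0.004735656 m^3/s
Step 2 — friction head loss (Darcy-Weisbach):
  hf = 0.0256 * (322/0.050414) * (2.3724^2 / (2*9.81))
  hf = 46.90526 m
Step 3 — total head: H = 13 + 46.90526 = 59.90526 m
Step 4 — hydraulic power (P = rho*g*Q*H):
  P = 1000 * 9.81 * 0.004735656 * 59.90526 = 2783.0 W
Therefore the hydraulic power required at the pump = 2783.0 W.


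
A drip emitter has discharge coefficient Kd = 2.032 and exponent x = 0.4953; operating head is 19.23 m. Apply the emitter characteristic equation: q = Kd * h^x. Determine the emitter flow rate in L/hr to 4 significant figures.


q = 2.032 * 19.23^0.4953 = 8.788 L/hr
Therefore the emitter flow rate = 8.788 L/hr.


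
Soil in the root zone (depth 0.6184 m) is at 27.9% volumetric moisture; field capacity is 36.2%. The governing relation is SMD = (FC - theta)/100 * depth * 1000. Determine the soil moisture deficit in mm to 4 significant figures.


SMD = (36.2 - 27.9)/100 * 0.6184 * 1000 = 51.33 mm
Therefore the soil moisture deficit = 51.33 mm.


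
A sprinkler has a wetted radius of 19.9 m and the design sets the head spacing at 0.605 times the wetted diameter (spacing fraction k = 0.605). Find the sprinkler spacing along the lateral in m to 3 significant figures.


Approach: apply the sprinkler spacing rule (spacing as a fraction of wetted diameter), S = k*(2*R).
S = 0.605 * (2 * 19.9) = 24.1 m
Therefore the sprinkler spacing along the lateral = 24.1 m.


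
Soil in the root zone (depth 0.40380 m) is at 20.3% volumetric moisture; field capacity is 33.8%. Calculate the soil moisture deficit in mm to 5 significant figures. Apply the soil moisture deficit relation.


Approach: apply the soil moisture deficit relation, SMD = (FC - theta)/100 * depth * 1000.
SMD = (33.8 - 20.3)/100 * 0.40380 * 1000 = 54.513 mm
Therefore the soil moisture deficit = 54.513 mm.


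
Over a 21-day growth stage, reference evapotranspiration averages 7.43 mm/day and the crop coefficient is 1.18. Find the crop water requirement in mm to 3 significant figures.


Approach: apply the crop water requirement relation, CWR = ET0 * Kc * days.
CWR = 7.43 * 1.18 * 21 = 184 mm
Therefore the crop water requirement = 184 mm.


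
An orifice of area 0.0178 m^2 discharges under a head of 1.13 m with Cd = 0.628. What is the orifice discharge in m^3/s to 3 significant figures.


Approach: apply the orifice equation, Q = Cd*A*sqrt(2*g*h).
Q = 0.628 * 0.0178 * sqrt(2*9.81*1.13) = 0.0526 m^3/s
Therefore the orifice discharge = 0.0526 m^3/s.


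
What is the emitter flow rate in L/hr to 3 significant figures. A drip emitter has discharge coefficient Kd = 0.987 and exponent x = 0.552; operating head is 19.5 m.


Approach: apply the emitter characteristic equation, q = Kd * h^x.
q = 0.987 * 19.5^0.552 = 5.09 L/hr
Therefore the emitter flow rate = 5.09 L/hr.
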